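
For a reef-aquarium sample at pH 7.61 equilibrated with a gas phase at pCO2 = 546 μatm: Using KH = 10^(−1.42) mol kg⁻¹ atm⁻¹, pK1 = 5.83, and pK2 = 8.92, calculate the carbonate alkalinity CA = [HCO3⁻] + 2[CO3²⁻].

[CO2*] = KH · pCO2 = 10^(−1.42) × 546×10^-6 = 2.076×10^-5 mol/kg
α₀ = 1/(1 + K1/[H⁺] + K1K2/[H⁺]²) = 1/(1 + 10^+1.78 + 10^+0.47) = 0.01557
DIC = [CO2*]/α₀ = 2.076×10^-5 / 0.01557 = 1.333 mmol/kg
CA = (α₁ + 2α₂)·DIC = (0.9385 + 2×0.04596) × 1.333 = 1.37 mmol/kg

CA = 1.37 mmol/kg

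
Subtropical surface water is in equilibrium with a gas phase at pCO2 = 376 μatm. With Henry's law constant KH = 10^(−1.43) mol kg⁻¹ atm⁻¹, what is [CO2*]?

KH = 10^(−1.43) = 3.715×10^-2 mol kg⁻¹ atm⁻¹
[CO2*] = KH · pCO2 = 3.715×10^-2 × 376×10^-6 atm = 1.40×10^-5 mol/kg

[CO2*] = 14.0 μmol/kg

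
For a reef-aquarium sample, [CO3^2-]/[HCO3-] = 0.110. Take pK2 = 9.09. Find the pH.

pH = 8.13

From K2 = [H⁺][CO3^2-]/[HCO3-]:  pH = pK2 + log₁₀([CO3^2-]/[HCO3-])
log₁₀(0.110) = -0.959
pH = 9.09 + (-0.959) = 8.13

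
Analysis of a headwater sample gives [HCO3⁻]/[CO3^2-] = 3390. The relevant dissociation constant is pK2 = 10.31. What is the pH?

From K2 = [H⁺][CO3^2-]/[HCO3⁻]:  pH = pK2 − log₁₀([HCO3⁻]/[CO3^2-])
log₁₀(3390) = +3.530
pH = 10.31 − (+3.530) = 6.78

pH = 6.78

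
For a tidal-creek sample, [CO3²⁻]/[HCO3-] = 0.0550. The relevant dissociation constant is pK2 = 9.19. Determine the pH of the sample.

From K2 = [H⁺][CO3²⁻]/[HCO3-]:  pH = pK2 + log₁₀([CO3²⁻]/[HCO3-])
log₁₀(0.0550) = -1.260
pH = 9.19 + (-1.260) = 7.93

pH = 7.93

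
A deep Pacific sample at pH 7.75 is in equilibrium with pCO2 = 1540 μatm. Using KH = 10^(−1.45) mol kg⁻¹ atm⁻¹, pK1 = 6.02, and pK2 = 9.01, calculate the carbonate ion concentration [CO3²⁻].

[CO2*] = KH · pCO2 = 10^(−1.45) × 1540×10^-6 = 5.464×10^-5 mol/kg
α₀ = 1/(1 + K1/[H⁺] + K1K2/[H⁺]²) = 1/(1 + 10^+1.73 + 10^+0.47) = 0.01734
DIC = [CO2*]/α₀ = 5.464×10^-5 / 0.01734 = 3.150 mmol/kg
[CO3²⁻] = α₂·DIC; α₂ = 0.05119, so [CO3²⁻] = 0.05119 × 3.150 = 0.161 mmol/kg

[CO3²⁻] = 0.161 mmol/kg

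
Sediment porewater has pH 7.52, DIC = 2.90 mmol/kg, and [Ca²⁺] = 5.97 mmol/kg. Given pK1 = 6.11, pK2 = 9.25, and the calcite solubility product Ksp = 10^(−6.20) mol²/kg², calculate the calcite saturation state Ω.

Ω = 0.483

α₂ = 1 / (1 + [H⁺]/K2 + [H⁺]²/(K1K2)) = 1 / (1 + 10^+1.73 + 10^+0.32)
   = 1 / (1 + 53.703 + 2.0893) = 1/56.792 = 0.01761
[CO3²⁻] = α₂ × DIC = 0.01761 × 2.90 = 0.05106 mmol/kg
Ksp = 10^(−6.20) = 6.310×10^-7
Ω = [Ca²⁺][CO3²⁻]/Ksp = (5.97×10^-3)(5.106×10^-5) / 6.310×10^-7 = 0.483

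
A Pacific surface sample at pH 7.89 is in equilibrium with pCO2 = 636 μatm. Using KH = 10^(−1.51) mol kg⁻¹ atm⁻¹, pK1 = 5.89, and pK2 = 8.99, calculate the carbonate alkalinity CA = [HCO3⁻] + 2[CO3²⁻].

[CO2*] = KH · pCO2 = 10^(−1.51) × 636×10^-6 = 1.965×10^-5 mol/kg
α₀ = 1/(1 + K1/[H⁺] + K1K2/[H⁺]²) = 1/(1 + 10^+2.00 + 10^+0.90) = 0.009179
DIC = [CO2*]/α₀ = 1.965×10^-5 / 0.009179 = 2.141 mmol/kg
CA = (α₁ + 2α₂)·DIC = (0.9179 + 2×0.07291) × 2.141 = 2.28 mmol/kg

CA = 2.28 mmol/kg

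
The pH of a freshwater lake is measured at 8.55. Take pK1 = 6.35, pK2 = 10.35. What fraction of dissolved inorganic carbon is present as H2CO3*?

α₀ = 1 / (1 + K1/[H⁺] + K1K2/[H⁺]²) = 1 / (1 + 10^+2.20 + 10^+0.40)
   = 1 / (1 + 158.49 + 2.5119) = 1/162.00 = 0.006173

α₀ = 0.00617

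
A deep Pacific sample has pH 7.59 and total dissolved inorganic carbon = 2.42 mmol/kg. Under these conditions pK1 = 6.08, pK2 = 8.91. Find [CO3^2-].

α₂ = 1 / (1 + [H⁺]/K2 + [H⁺]²/(K1K2)) = 1 / (1 + 10^+1.32 + 10^-0.19)
   = 1 / (1 + 20.893 + 0.64565) = 1/22.539 = 0.04437
[CO3²⁻] = α₂ × DIC = 0.04437 × 2.42 = 0.107 mmol/kg

[CO3²⁻] = 0.107 mmol/kg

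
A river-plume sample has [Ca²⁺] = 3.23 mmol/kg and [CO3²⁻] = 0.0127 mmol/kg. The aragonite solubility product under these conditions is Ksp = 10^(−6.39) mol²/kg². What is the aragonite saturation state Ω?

Ω = 0.101

Ksp = 10^(−6.39) = 4.074×10^-7
Ω = [Ca²⁺][CO3²⁻]/Ksp = (3.23×10^-3)(0.0127×10^-3) / 4.074×10^-7 = 0.101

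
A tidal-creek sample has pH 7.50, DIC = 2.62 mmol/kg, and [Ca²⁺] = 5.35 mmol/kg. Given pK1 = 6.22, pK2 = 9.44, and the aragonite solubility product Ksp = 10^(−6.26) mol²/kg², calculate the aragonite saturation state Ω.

α₂ = 1 / (1 + [H⁺]/K2 + [H⁺]²/(K1K2)) = 1 / (1 + 10^+1.94 + 10^+0.66)
   = 1 / (1 + 87.096 + 4.5709) = 1/92.667 = 0.01079
[CO3²⁻] = α₂ × DIC = 0.01079 × 2.62 = 0.02827 mmol/kg
Ksp = 10^(−6.26) = 5.495×10^-7
Ω = [Ca²⁺][CO3²⁻]/Ksp = (5.35×10^-3)(2.827×10^-5) / 5.495×10^-7 = 0.275

Ω = 0.275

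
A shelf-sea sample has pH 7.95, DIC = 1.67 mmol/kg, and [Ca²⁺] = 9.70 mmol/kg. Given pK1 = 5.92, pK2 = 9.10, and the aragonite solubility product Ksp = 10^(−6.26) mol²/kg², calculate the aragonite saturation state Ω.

Ω = 1.93

α₂ = 1 / (1 + [H⁺]/K2 + [H⁺]²/(K1K2)) = 1 / (1 + 10^+1.15 + 10^-0.88)
   = 1 / (1 + 14.125 + 0.13183) = 1/15.257 = 0.06554
[CO3²⁻] = α₂ × DIC = 0.06554 × 1.67 = 0.1095 mmol/kg
Ksp = 10^(−6.26) = 5.495×10^-7
Ω = [Ca²⁺][CO3²⁻]/Ksp = (9.70×10^-3)(1.095×10^-4) / 5.495×10^-7 = 1.93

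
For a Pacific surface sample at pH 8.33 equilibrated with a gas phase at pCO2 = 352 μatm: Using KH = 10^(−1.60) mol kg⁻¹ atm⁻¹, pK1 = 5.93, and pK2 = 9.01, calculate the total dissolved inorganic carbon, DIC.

[CO2*] = KH · pCO2 = 10^(−1.60) × 352×10^-6 = 8.842×10^-6 mol/kg
α₀ = 1/(1 + K1/[H⁺] + K1K2/[H⁺]²) = 1/(1 + 10^+2.40 + 10^+1.72) = 0.003282
DIC = [CO2*]/α₀ = 8.842×10^-6 / 0.003282 = 2.69 mmol/kg

DIC = 2.69 mmol/kg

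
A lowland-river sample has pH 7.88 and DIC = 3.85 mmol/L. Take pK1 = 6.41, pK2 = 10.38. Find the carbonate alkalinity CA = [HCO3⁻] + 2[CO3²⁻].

CA = 3.74 mmol/L

CA = [HCO3⁻] + 2[CO3²⁻] = (α₁ + 2α₂)·DIC
At pH 7.88: [H⁺]/K1 = 10^-1.47 = 0.033884, K2/[H⁺] = 10^-2.50 = 0.0031623
α₁ = 1/(1 + 0.033884 + 0.0031623) = 1/1.0370 = 0.9643; α₂ = α₁·K2/[H⁺] = 0.003049
α₁ + 2α₂ = 0.9704
CA = 0.9704 × 3.85 = 3.74 mmol/L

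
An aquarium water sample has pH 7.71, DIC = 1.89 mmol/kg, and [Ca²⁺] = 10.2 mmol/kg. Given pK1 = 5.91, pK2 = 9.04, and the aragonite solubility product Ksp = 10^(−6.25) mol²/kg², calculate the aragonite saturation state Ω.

α₂ = 1 / (1 + [H⁺]/K2 + [H⁺]²/(K1K2)) = 1 / (1 + 10^+1.33 + 10^-0.47)
   = 1 / (1 + 21.380 + 0.33884) = 1/22.718 = 0.04402
[CO3²⁻] = α₂ × DIC = 0.04402 × 1.89 = 0.08319 mmol/kg
Ksp = 10^(−6.25) = 5.623×10^-7
Ω = [Ca²⁺][CO3²⁻]/Ksp = (10.2×10^-3)(8.319×10^-5) / 5.623×10^-7 = 1.51

Ω = 1.51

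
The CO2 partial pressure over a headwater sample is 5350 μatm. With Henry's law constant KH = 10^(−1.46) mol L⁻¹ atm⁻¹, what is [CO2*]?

KH = 10^(−1.46) = 3.467×10^-2 mol L⁻¹ atm⁻¹
[CO2*] = KH · pCO2 = 3.467×10^-2 × 5350×10^-6 atm = 1.86×10^-4 mol/L

[CO2*] = 186 μmol/L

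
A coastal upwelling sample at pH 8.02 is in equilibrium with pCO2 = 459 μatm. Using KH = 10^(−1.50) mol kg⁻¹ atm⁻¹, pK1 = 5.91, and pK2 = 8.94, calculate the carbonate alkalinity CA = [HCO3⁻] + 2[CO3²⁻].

[CO2*] = KH · pCO2 = 10^(−1.50) × 459×10^-6 = 1.451×10^-5 mol/kg
α₀ = 1/(1 + K1/[H⁺] + K1K2/[H⁺]²) = 1/(1 + 10^+2.11 + 10^+1.19) = 0.006882
DIC = [CO2*]/α₀ = 1.451×10^-5 / 0.006882 = 2.109 mmol/kg
CA = (α₁ + 2α₂)·DIC = (0.8865 + 2×0.1066) × 2.109 = 2.32 mmol/kg

CA = 2.32 mmol/kg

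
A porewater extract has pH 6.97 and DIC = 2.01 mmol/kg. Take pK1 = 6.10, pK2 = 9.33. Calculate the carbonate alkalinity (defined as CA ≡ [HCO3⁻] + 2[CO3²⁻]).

CA = [HCO3⁻] + 2[CO3²⁻] = (α₁ + 2α₂)·DIC
At pH 6.97: [H⁺]/K1 = 10^-0.87 = 0.13490, K2/[H⁺] = 10^-2.36 = 0.0043652
α₁ = 1/(1 + 0.13490 + 0.0043652) = 1/1.1393 = 0.8778; α₂ = α₁·K2/[H⁺] = 0.003832
α₁ + 2α₂ = 0.8854
CA = 0.8854 × 2.01 = 1.78 mmol/kg

CA = 1.78 mmol/kg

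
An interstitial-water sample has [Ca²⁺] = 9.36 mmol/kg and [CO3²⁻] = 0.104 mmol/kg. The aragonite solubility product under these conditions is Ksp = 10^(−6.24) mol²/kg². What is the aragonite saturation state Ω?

Ksp = 10^(−6.24) = 5.754×10^-7
Ω = [Ca²⁺][CO3²⁻]/Ksp = (9.36×10^-3)(0.104×10^-3) / 5.754×10^-7 = 1.69

Ω = 1.69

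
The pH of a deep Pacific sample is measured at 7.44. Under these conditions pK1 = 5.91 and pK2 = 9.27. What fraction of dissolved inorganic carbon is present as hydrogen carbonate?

α₁ = 0.958

α₁ = 1 / (1 + [H⁺]/K1 + K2/[H⁺]) = 1 / (1 + 10^-1.53 + 10^-1.83)
   = 1 / (1 + 0.029512 + 0.014791) = 1/1.0443 = 0.9576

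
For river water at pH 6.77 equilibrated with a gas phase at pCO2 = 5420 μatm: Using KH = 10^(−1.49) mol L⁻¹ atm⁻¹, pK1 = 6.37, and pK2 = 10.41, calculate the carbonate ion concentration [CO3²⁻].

[CO3²⁻] = 0.101 μmol/L

[CO2*] = KH · pCO2 = 10^(−1.49) × 5420×10^-6 = 1.754×10^-4 mol/L
α₀ = 1/(1 + K1/[H⁺] + K1K2/[H⁺]²) = 1/(1 + 10^+0.40 + 10^-3.24) = 0.2847
DIC = [CO2*]/α₀ = 1.754×10^-4 / 0.2847 = 0.6160 mmol/L
[CO3²⁻] = α₂·DIC; α₂ = 0.0001638, so [CO3²⁻] = 0.0001638 × 0.6160 = 0.000101 mmol/L = 0.101 μmol/L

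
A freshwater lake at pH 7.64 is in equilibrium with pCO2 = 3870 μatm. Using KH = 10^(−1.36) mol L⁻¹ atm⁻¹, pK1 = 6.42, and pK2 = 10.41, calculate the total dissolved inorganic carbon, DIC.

DIC = 2.98 mmol/L

[CO2*] = KH · pCO2 = 10^(−1.36) × 3870×10^-6 = 1.689×10^-4 mol/L
α₀ = 1/(1 + K1/[H⁺] + K1K2/[H⁺]²) = 1/(1 + 10^+1.22 + 10^-1.55) = 0.05674
DIC = [CO2*]/α₀ = 1.689×10^-4 / 0.05674 = 2.98 mmol/L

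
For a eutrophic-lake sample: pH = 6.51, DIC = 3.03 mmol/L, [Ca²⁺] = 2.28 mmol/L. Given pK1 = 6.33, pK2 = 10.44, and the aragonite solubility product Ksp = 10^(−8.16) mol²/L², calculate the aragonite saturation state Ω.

α₂ = 1 / (1 + [H⁺]/K2 + [H⁺]²/(K1K2)) = 1 / (1 + 10^+3.93 + 10^+3.75)
   = 1 / (1 + 8511.4 + 5623.4) = 1/1.4136×10^4 = 7.074×10^-5
[CO3²⁻] = α₂ × DIC = 7.074×10^-5 × 3.03 = 0.0002143 mmol/L = 0.2143 μmol/L
Ksp = 10^(−8.16) = 6.918×10^-9
Ω = [Ca²⁺][CO3²⁻]/Ksp = (2.28×10^-3)(2.143×10^-7) / 6.918×10^-9 = 0.0706

Ω = 0.0706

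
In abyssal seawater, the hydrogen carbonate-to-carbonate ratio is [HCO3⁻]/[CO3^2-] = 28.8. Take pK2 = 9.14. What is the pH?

pH = 7.68

From K2 = [H⁺][CO3^2-]/[HCO3⁻]:  pH = pK2 − log₁₀([HCO3⁻]/[CO3^2-])
log₁₀(28.8) = +1.459
pH = 9.14 − (+1.459) = 7.68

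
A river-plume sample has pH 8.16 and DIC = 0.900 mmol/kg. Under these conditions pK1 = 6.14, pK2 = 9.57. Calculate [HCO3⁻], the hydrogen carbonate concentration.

[HCO3⁻] = 0.858 mmol/kg

α₁ = 1 / (1 + [H⁺]/K1 + K2/[H⁺]) = 1 / (1 + 10^-2.02 + 10^-1.41)
   = 1 / (1 + 0.0095499 + 0.038905) = 1/1.0485 = 0.9538
[HCO3⁻] = α₁ × DIC = 0.9538 × 0.900 = 0.858 mmol/kg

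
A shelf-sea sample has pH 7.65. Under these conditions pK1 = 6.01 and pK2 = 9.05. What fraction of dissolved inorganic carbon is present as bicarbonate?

α₁ = 0.941

α₁ = 1 / (1 + [H⁺]/K1 + K2/[H⁺]) = 1 / (1 + 10^-1.64 + 10^-1.40)
   = 1 / (1 + 0.022909 + 0.039811) = 1/1.0627 = 0.9410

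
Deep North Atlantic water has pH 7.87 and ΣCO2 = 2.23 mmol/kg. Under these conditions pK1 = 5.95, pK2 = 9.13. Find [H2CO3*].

α₀ = 1 / (1 + K1/[H⁺] + K1K2/[H⁺]²) = 1 / (1 + 10^+1.92 + 10^+0.66)
   = 1 / (1 + 83.176 + 4.5709) = 1/88.747 = 0.01127
[CO2*] = α₀ × DIC = 0.01127 × 2.23 = 0.0251 mmol/kg

[CO2*] = 0.0251 mmol/kg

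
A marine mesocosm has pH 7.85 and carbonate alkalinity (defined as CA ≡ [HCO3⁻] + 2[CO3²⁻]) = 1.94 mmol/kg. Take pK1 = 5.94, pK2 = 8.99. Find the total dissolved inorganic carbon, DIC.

DIC = 1.84 mmol/kg

CA = [HCO3⁻] + 2[CO3²⁻] = (α₁ + 2α₂)·DIC
At pH 7.85: [H⁺]/K1 = 10^-1.91 = 0.012303, K2/[H⁺] = 10^-1.14 = 0.072444
α₁ = 1/(1 + 0.012303 + 0.072444) = 1/1.0847 = 0.9219; α₂ = α₁·K2/[H⁺] = 0.06678
α₁ + 2α₂ = 1.0554
DIC = CA / (α₁ + 2α₂) = 1.94 / 1.0554 = 1.84 mmol/kg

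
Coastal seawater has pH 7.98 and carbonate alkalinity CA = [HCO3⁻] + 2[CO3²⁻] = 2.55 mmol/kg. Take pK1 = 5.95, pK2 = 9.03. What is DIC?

CA = [HCO3⁻] + 2[CO3²⁻] = (α₁ + 2α₂)·DIC
At pH 7.98: [H⁺]/K1 = 10^-2.03 = 0.0093325, K2/[H⁺] = 10^-1.05 = 0.089125
α₁ = 1/(1 + 0.0093325 + 0.089125) = 1/1.0985 = 0.9104; α₂ = α₁·K2/[H⁺] = 0.08114
α₁ + 2α₂ = 1.0726
DIC = CA / (α₁ + 2α₂) = 2.55 / 1.0726 = 2.38 mmol/kg

DIC = 2.38 mmol/kg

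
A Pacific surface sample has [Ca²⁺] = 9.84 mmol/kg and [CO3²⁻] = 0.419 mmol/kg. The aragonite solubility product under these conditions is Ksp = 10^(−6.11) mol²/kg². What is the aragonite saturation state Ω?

Ω = 5.31

Ksp = 10^(−6.11) = 7.762×10^-7
Ω = [Ca²⁺][CO3²⁻]/Ksp = (9.84×10^-3)(0.419×10^-3) / 7.762×10^-7 = 5.31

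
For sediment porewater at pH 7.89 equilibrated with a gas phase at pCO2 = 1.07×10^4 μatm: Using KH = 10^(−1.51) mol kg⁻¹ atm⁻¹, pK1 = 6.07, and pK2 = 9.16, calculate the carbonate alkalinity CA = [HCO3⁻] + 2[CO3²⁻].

[CO2*] = KH · pCO2 = 10^(−1.51) × 1.07×10^4×10^-6 = 3.307×10^-4 mol/kg
α₀ = 1/(1 + K1/[H⁺] + K1K2/[H⁺]²) = 1/(1 + 10^+1.82 + 10^+0.55) = 0.01416
DIC = [CO2*]/α₀ = 3.307×10^-4 / 0.01416 = 23.35 mmol/kg
CA = (α₁ + 2α₂)·DIC = (0.9356 + 2×0.05024) × 23.35 = 24.2 mmol/kg

CA = 24.2 mmol/kg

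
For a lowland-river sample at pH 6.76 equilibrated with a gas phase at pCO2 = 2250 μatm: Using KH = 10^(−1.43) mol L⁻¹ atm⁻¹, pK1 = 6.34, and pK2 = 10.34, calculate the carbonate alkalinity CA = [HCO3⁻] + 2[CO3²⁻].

CA = 0.220 mmol/L

[CO2*] = KH · pCO2 = 10^(−1.43) × 2250×10^-6 = 8.360×10^-5 mol/L
α₀ = 1/(1 + K1/[H⁺] + K1K2/[H⁺]²) = 1/(1 + 10^+0.42 + 10^-3.16) = 0.2754
DIC = [CO2*]/α₀ = 8.360×10^-5 / 0.2754 = 0.3035 mmol/L
CA = (α₁ + 2α₂)·DIC = (0.7244 + 2×0.0001905) × 0.3035 = 0.220 mmol/L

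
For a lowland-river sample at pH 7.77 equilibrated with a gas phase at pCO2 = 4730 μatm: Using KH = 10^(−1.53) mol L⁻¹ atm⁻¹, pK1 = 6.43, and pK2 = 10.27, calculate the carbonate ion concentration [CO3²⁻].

[CO2*] = KH · pCO2 = 10^(−1.53) × 4730×10^-6 = 1.396×10^-4 mol/L
α₀ = 1/(1 + K1/[H⁺] + K1K2/[H⁺]²) = 1/(1 + 10^+1.34 + 10^-1.16) = 0.04358
DIC = [CO2*]/α₀ = 1.396×10^-4 / 0.04358 = 3.203 mmol/L
[CO3²⁻] = α₂·DIC; α₂ = 0.003015, so [CO3²⁻] = 0.003015 × 3.203 = 0.00966 mmol/L = 9.66 μmol/L

[CO3²⁻] = 9.66 μmol/L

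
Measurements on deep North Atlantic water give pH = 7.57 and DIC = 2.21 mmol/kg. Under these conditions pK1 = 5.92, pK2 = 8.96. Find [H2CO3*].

α₀ = 1 / (1 + K1/[H⁺] + K1K2/[H⁺]²) = 1 / (1 + 10^+1.65 + 10^+0.26)
   = 1 / (1 + 44.668 + 1.8197) = 1/47.488 = 0.02106
[CO2*] = α₀ × DIC = 0.02106 × 2.21 = 0.0465 mmol/kg

[CO2*] = 0.0465 mmol/kg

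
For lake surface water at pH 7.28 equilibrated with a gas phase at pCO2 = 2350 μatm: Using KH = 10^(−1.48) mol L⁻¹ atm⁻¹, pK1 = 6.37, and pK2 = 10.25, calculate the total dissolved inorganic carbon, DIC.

[CO2*] = KH · pCO2 = 10^(−1.48) × 2350×10^-6 = 7.782×10^-5 mol/L
α₀ = 1/(1 + K1/[H⁺] + K1K2/[H⁺]²) = 1/(1 + 10^+0.91 + 10^-2.06) = 0.1094
DIC = [CO2*]/α₀ = 7.782×10^-5 / 0.1094 = 0.711 mmol/L

DIC = 0.711 mmol/L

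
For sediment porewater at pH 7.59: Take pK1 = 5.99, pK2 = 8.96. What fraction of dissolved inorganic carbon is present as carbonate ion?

α₂ = 0.0400

α₂ = 1 / (1 + [H⁺]/K2 + [H⁺]²/(K1K2)) = 1 / (1 + 10^+1.37 + 10^-0.23)
   = 1 / (1 + 23.442 + 0.58884) = 1/25.031 = 0.03995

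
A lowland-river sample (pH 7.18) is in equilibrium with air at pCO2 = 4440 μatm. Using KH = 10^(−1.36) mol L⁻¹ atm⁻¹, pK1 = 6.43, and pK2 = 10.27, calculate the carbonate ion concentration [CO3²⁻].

[CO2*] = KH · pCO2 = 10^(−1.36) × 4440×10^-6 = 1.938×10^-4 mol/L
α₀ = 1/(1 + K1/[H⁺] + K1K2/[H⁺]²) = 1/(1 + 10^+0.75 + 10^-2.34) = 0.1509
DIC = [CO2*]/α₀ = 1.938×10^-4 / 0.1509 = 1.285 mmol/L
[CO3²⁻] = α₂·DIC; α₂ = 0.0006896, so [CO3²⁻] = 0.0006896 × 1.285 = 0.000886 mmol/L = 0.886 μmol/L

[CO3²⁻] = 0.886 μmol/L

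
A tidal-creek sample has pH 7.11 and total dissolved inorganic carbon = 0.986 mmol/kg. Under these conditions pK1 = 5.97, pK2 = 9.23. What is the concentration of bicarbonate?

[HCO3⁻] = 0.913 mmol/kg

α₁ = 1 / (1 + [H⁺]/K1 + K2/[H⁺]) = 1 / (1 + 10^-1.14 + 10^-2.12)
   = 1 / (1 + 0.072444 + 0.0075858) = 1/1.0800 = 0.9259
[HCO3⁻] = α₁ × DIC = 0.9259 × 0.986 = 0.913 mmol/kg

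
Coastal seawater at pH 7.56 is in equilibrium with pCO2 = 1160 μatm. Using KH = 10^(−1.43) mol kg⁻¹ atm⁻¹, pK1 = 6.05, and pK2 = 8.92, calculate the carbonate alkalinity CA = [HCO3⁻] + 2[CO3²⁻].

CA = 1.52 mmol/kg

[CO2*] = KH · pCO2 = 10^(−1.43) × 1160×10^-6 = 4.310×10^-5 mol/kg
α₀ = 1/(1 + K1/[H⁺] + K1K2/[H⁺]²) = 1/(1 + 10^+1.51 + 10^+0.15) = 0.02876
DIC = [CO2*]/α₀ = 4.310×10^-5 / 0.02876 = 1.499 mmol/kg
CA = (α₁ + 2α₂)·DIC = (0.9306 + 2×0.04062) × 1.499 = 1.52 mmol/kg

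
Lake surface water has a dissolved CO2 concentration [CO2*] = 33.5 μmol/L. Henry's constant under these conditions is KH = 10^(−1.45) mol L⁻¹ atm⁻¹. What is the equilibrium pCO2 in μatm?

pCO2 = 944 μatm

KH = 10^(−1.45) = 3.548×10^-2 mol L⁻¹ atm⁻¹
pCO2 = [CO2*]/KH = 33.5×10^-6 / 3.548×10^-2 = 9.44×10^-4 atm = 944 μatm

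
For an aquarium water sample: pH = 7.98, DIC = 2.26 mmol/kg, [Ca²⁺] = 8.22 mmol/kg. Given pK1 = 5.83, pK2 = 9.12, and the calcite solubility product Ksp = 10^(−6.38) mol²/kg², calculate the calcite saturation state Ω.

Ω = 2.99

α₂ = 1 / (1 + [H⁺]/K2 + [H⁺]²/(K1K2)) = 1 / (1 + 10^+1.14 + 10^-1.01)
   = 1 / (1 + 13.804 + 0.097724) = 1/14.902 = 0.06711
[CO3²⁻] = α₂ × DIC = 0.06711 × 2.26 = 0.1517 mmol/kg
Ksp = 10^(−6.38) = 4.169×10^-7
Ω = [Ca²⁺][CO3²⁻]/Ksp = (8.22×10^-3)(1.517×10^-4) / 4.169×10^-7 = 2.99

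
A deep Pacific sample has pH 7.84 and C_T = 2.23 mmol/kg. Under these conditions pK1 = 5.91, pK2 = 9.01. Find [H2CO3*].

[CO2*] = 0.0243 mmol/kg

α₀ = 1 / (1 + K1/[H⁺] + K1K2/[H⁺]²) = 1 / (1 + 10^+1.93 + 10^+0.76)
   = 1 / (1 + 85.114 + 5.7544) = 1/91.868 = 0.01089
[CO2*] = α₀ × DIC = 0.01089 × 2.23 = 0.0243 mmol/kg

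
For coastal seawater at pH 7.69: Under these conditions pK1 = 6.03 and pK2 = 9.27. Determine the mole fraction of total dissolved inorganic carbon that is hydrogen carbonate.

α₁ = 0.954

α₁ = 1 / (1 + [H⁺]/K1 + K2/[H⁺]) = 1 / (1 + 10^-1.66 + 10^-1.58)
   = 1 / (1 + 0.021878 + 0.026303) = 1/1.0482 = 0.9540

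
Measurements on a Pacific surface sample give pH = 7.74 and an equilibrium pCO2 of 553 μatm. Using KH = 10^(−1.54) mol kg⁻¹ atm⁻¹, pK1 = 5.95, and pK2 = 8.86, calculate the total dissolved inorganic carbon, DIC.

[CO2*] = KH · pCO2 = 10^(−1.54) × 553×10^-6 = 1.595×10^-5 mol/kg
α₀ = 1/(1 + K1/[H⁺] + K1K2/[H⁺]²) = 1/(1 + 10^+1.79 + 10^+0.67) = 0.01485
DIC = [CO2*]/α₀ = 1.595×10^-5 / 0.01485 = 1.07 mmol/kg

DIC = 1.07 mmol/kg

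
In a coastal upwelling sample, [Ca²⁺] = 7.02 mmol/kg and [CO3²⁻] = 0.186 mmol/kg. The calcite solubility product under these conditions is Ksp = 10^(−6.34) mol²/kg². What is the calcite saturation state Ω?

Ksp = 10^(−6.34) = 4.571×10^-7
Ω = [Ca²⁺][CO3²⁻]/Ksp = (7.02×10^-3)(0.186×10^-3) / 4.571×10^-7 = 2.86

Ω = 2.86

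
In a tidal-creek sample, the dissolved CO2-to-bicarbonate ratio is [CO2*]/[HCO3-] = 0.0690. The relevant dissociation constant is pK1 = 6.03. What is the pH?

pH = 7.19

From K1 = [H⁺][HCO3-]/[CO2*]:  pH = pK1 − log₁₀([CO2*]/[HCO3-])
log₁₀(0.0690) = -1.161
pH = 6.03 − (-1.161) = 7.19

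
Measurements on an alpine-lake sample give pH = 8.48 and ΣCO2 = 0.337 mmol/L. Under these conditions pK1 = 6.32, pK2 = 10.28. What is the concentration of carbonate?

α₂ = 1 / (1 + [H⁺]/K2 + [H⁺]²/(K1K2)) = 1 / (1 + 10^+1.80 + 10^-0.36)
   = 1 / (1 + 63.096 + 0.43652) = 1/64.532 = 0.01550
[CO3²⁻] = α₂ × DIC = 0.01550 × 0.337 = 0.00522 mmol/L = 5.22 μmol/L

[CO3²⁻] = 5.22 μmol/L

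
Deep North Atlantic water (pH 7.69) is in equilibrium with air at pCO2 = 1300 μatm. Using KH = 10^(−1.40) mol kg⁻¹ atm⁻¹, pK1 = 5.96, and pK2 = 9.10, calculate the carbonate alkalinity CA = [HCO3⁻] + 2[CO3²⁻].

[CO2*] = KH · pCO2 = 10^(−1.40) × 1300×10^-6 = 5.175×10^-5 mol/kg
α₀ = 1/(1 + K1/[H⁺] + K1K2/[H⁺]²) = 1/(1 + 10^+1.73 + 10^+0.32) = 0.01761
DIC = [CO2*]/α₀ = 5.175×10^-5 / 0.01761 = 2.939 mmol/kg
CA = (α₁ + 2α₂)·DIC = (0.9456 + 2×0.03679) × 2.939 = 3.00 mmol/kg

CA = 3.00 mmol/kg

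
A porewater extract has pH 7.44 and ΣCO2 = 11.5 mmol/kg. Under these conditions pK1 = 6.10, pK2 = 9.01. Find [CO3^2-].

α₂ = 1 / (1 + [H⁺]/K2 + [H⁺]²/(K1K2)) = 1 / (1 + 10^+1.57 + 10^+0.23)
   = 1 / (1 + 37.154 + 1.6982) = 1/39.852 = 0.02509
[CO3²⁻] = α₂ × DIC = 0.02509 × 11.5 = 0.289 mmol/kg

[CO3²⁻] = 0.289 mmol/kg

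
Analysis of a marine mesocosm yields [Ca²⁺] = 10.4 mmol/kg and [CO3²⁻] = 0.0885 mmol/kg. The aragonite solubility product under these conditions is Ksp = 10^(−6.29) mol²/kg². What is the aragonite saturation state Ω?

Ω = 1.79

Ksp = 10^(−6.29) = 5.129×10^-7
Ω = [Ca²⁺][CO3²⁻]/Ksp = (10.4×10^-3)(0.0885×10^-3) / 5.129×10^-7 = 1.79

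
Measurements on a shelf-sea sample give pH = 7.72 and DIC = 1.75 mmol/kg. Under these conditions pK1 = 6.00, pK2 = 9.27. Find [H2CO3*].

α₀ = 1 / (1 + K1/[H⁺] + K1K2/[H⁺]²) = 1 / (1 + 10^+1.72 + 10^+0.17)
   = 1 / (1 + 52.481 + 1.4791) = 1/54.960 = 0.01820
[CO2*] = α₀ × DIC = 0.01820 × 1.75 = 0.0318 mmol/kg

[CO2*] = 0.0318 mmol/kg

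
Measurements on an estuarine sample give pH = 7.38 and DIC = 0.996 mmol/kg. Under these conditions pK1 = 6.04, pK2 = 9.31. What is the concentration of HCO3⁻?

[HCO3⁻] = 0.942 mmol/kg

α₁ = 1 / (1 + [H⁺]/K1 + K2/[H⁺]) = 1 / (1 + 10^-1.34 + 10^-1.93)
   = 1 / (1 + 0.045709 + 0.011749) = 1/1.0575 = 0.9457
[HCO3⁻] = α₁ × DIC = 0.9457 × 0.996 = 0.942 mmol/kg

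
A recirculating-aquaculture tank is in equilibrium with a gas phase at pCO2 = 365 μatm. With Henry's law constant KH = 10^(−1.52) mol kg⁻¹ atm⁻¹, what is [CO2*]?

[CO2*] = 11.0 μmol/kg

KH = 10^(−1.52) = 3.020×10^-2 mol kg⁻¹ atm⁻¹
[CO2*] = KH · pCO2 = 3.020×10^-2 × 365×10^-6 atm = 1.10×10^-5 mol/kg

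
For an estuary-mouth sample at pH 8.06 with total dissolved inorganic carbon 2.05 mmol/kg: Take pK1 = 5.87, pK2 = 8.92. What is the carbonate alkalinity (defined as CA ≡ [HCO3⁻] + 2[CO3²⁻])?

CA = [HCO3⁻] + 2[CO3²⁻] = (α₁ + 2α₂)·DIC
At pH 8.06: [H⁺]/K1 = 10^-2.19 = 0.0064565, K2/[H⁺] = 10^-0.86 = 0.13804
α₁ = 1/(1 + 0.0064565 + 0.13804) = 1/1.1445 = 0.8737; α₂ = α₁·K2/[H⁺] = 0.1206
α₁ + 2α₂ = 1.1150
CA = 1.1150 × 2.05 = 2.29 mmol/kg

CA = 2.29 mmol/kg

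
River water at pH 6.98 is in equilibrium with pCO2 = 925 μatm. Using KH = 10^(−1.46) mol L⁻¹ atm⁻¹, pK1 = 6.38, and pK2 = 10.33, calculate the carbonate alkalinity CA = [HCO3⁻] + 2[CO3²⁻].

CA = 0.128 mmol/L

[CO2*] = KH · pCO2 = 10^(−1.46) × 925×10^-6 = 3.207×10^-5 mol/L
α₀ = 1/(1 + K1/[H⁺] + K1K2/[H⁺]²) = 1/(1 + 10^+0.60 + 10^-2.75) = 0.2007
DIC = [CO2*]/α₀ = 3.207×10^-5 / 0.2007 = 0.1598 mmol/L
CA = (α₁ + 2α₂)·DIC = (0.7990 + 2×0.0003569) × 0.1598 = 0.128 mmol/L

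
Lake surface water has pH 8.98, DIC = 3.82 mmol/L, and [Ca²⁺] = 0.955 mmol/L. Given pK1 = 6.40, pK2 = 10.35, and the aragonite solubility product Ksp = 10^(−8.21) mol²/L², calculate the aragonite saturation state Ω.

Ω = 24.1

α₂ = 1 / (1 + [H⁺]/K2 + [H⁺]²/(K1K2)) = 1 / (1 + 10^+1.37 + 10^-1.21)
   = 1 / (1 + 23.442 + 0.061660) = 1/24.504 = 0.04081
[CO3²⁻] = α₂ × DIC = 0.04081 × 3.82 = 0.1559 mmol/L
Ksp = 10^(−8.21) = 6.166×10^-9
Ω = [Ca²⁺][CO3²⁻]/Ksp = (0.955×10^-3)(1.559×10^-4) / 6.166×10^-9 = 24.1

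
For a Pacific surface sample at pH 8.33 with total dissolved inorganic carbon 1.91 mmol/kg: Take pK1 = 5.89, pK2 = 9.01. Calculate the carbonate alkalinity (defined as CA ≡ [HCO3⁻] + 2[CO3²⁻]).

CA = 2.23 mmol/kg

CA = [HCO3⁻] + 2[CO3²⁻] = (α₁ + 2α₂)·DIC
At pH 8.33: [H⁺]/K1 = 10^-2.44 = 0.0036308, K2/[H⁺] = 10^-0.68 = 0.20893
α₁ = 1/(1 + 0.0036308 + 0.20893) = 1/1.2126 = 0.8247; α₂ = α₁·K2/[H⁺] = 0.1723
α₁ + 2α₂ = 1.1693
CA = 1.1693 × 1.91 = 2.23 mmol/kg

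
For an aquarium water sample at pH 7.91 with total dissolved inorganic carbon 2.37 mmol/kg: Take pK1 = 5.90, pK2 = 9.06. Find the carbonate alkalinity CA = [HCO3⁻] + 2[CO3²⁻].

CA = [HCO3⁻] + 2[CO3²⁻] = (α₁ + 2α₂)·DIC
At pH 7.91: [H⁺]/K1 = 10^-2.01 = 0.0097724, K2/[H⁺] = 10^-1.15 = 0.070795
α₁ = 1/(1 + 0.0097724 + 0.070795) = 1/1.0806 = 0.9254; α₂ = α₁·K2/[H⁺] = 0.06552
α₁ + 2α₂ = 1.0565
CA = 1.0565 × 2.37 = 2.50 mmol/kg

CA = 2.50 mmol/kg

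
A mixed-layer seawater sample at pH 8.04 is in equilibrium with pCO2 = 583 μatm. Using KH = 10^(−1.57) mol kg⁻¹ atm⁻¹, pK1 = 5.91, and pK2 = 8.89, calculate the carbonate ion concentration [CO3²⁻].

[CO2*] = KH · pCO2 = 10^(−1.57) × 583×10^-6 = 1.569×10^-5 mol/kg
α₀ = 1/(1 + K1/[H⁺] + K1K2/[H⁺]²) = 1/(1 + 10^+2.13 + 10^+1.28) = 0.006454
DIC = [CO2*]/α₀ = 1.569×10^-5 / 0.006454 = 2.431 mmol/kg
[CO3²⁻] = α₂·DIC; α₂ = 0.1230, so [CO3²⁻] = 0.1230 × 2.431 = 0.299 mmol/kg

[CO3²⁻] = 0.299 mmol/kg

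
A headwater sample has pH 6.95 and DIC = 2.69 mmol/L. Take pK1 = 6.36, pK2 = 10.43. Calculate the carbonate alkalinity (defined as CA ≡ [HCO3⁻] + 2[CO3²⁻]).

CA = [HCO3⁻] + 2[CO3²⁻] = (α₁ + 2α₂)·DIC
At pH 6.95: [H⁺]/K1 = 10^-0.59 = 0.25704, K2/[H⁺] = 10^-3.48 = 0.00033113
α₁ = 1/(1 + 0.25704 + 0.00033113) = 1/1.2574 = 0.7953; α₂ = α₁·K2/[H⁺] = 0.0002634
α₁ + 2α₂ = 0.7958
CA = 0.7958 × 2.69 = 2.14 mmol/L

CA = 2.14 mmol/L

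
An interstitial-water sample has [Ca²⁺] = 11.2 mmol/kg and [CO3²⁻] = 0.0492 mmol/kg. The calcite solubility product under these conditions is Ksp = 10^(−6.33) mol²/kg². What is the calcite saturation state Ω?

Ksp = 10^(−6.33) = 4.677×10^-7
Ω = [Ca²⁺][CO3²⁻]/Ksp = (11.2×10^-3)(0.0492×10^-3) / 4.677×10^-7 = 1.18

Ω = 1.18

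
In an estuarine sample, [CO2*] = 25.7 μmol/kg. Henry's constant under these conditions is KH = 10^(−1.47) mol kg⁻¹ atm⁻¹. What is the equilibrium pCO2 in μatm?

KH = 10^(−1.47) = 3.388×10^-2 mol kg⁻¹ atm⁻¹
pCO2 = [CO2*]/KH = 25.7×10^-6 / 3.388×10^-2 = 7.58×10^-4 atm = 758 μatm

pCO2 = 758 μatm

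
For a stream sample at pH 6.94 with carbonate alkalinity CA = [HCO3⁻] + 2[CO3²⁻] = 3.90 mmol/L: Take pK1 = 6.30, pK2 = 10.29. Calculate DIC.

CA = [HCO3⁻] + 2[CO3²⁻] = (α₁ + 2α₂)·DIC
At pH 6.94: [H⁺]/K1 = 10^-0.64 = 0.22909, K2/[H⁺] = 10^-3.35 = 0.00044668
α₁ = 1/(1 + 0.22909 + 0.00044668) = 1/1.2295 = 0.8133; α₂ = α₁·K2/[H⁺] = 0.0003633
α₁ + 2α₂ = 0.8140
DIC = CA / (α₁ + 2α₂) = 3.90 / 0.8140 = 4.79 mmol/L

DIC = 4.79 mmol/L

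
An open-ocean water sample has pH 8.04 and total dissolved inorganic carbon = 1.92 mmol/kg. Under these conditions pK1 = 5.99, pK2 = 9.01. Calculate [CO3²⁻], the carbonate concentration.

[CO3²⁻] = 0.184 mmol/kg

α₂ = 1 / (1 + [H⁺]/K2 + [H⁺]²/(K1K2)) = 1 / (1 + 10^+0.97 + 10^-1.08)
   = 1 / (1 + 9.3325 + 0.083176) = 1/10.416 = 0.09601
[CO3²⁻] = α₂ × DIC = 0.09601 × 1.92 = 0.184 mmol/kg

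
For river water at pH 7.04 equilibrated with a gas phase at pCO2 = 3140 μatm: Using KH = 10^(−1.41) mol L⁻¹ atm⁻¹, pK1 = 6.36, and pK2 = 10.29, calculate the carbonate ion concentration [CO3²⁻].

[CO3²⁻] = 0.329 μmol/L

[CO2*] = KH · pCO2 = 10^(−1.41) × 3140×10^-6 = 1.222×10^-4 mol/L
α₀ = 1/(1 + K1/[H⁺] + K1K2/[H⁺]²) = 1/(1 + 10^+0.68 + 10^-2.57) = 0.1727
DIC = [CO2*]/α₀ = 1.222×10^-4 / 0.1727 = 0.7072 mmol/L
[CO3²⁻] = α₂·DIC; α₂ = 0.0004649, so [CO3²⁻] = 0.0004649 × 0.7072 = 0.000329 mmol/L = 0.329 μmol/L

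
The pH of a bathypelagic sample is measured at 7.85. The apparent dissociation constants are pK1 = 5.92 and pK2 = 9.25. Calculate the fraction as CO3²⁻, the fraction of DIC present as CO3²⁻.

α₂ = 1 / (1 + [H⁺]/K2 + [H⁺]²/(K1K2)) = 1 / (1 + 10^+1.40 + 10^-0.53)
   = 1 / (1 + 25.119 + 0.29512) = 1/26.414 = 0.03786

α₂ = 0.0379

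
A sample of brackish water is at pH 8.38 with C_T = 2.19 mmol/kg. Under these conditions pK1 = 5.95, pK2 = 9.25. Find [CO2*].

[CO2*] = 7.15 μmol/kg

α₀ = 1 / (1 + K1/[H⁺] + K1K2/[H⁺]²) = 1 / (1 + 10^+2.43 + 10^+1.56)
   = 1 / (1 + 269.15 + 36.308) = 1/306.46 = 0.003263
[CO2*] = α₀ × DIC = 0.003263 × 2.19 = 0.00715 mmol/kg = 7.15 μmol/kg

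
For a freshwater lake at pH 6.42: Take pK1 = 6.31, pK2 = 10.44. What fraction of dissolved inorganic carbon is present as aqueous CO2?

α₀ = 0.437

α₀ = 1 / (1 + K1/[H⁺] + K1K2/[H⁺]²) = 1 / (1 + 10^+0.11 + 10^-3.91)
   = 1 / (1 + 1.2882 + 0.00012303) = 1/2.2884 = 0.4370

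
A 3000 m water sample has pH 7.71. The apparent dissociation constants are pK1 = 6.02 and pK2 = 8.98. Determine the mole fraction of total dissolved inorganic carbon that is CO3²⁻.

α₂ = 0.0500

α₂ = 1 / (1 + [H⁺]/K2 + [H⁺]²/(K1K2)) = 1 / (1 + 10^+1.27 + 10^-0.42)
   = 1 / (1 + 18.621 + 0.38019) = 1/20.001 = 0.05000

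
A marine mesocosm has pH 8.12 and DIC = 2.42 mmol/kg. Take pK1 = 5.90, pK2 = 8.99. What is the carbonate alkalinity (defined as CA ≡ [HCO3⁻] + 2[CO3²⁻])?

CA = [HCO3⁻] + 2[CO3²⁻] = (α₁ + 2α₂)·DIC
At pH 8.12: [H⁺]/K1 = 10^-2.22 = 0.0060256, K2/[H⁺] = 10^-0.87 = 0.13490
α₁ = 1/(1 + 0.0060256 + 0.13490) = 1/1.1409 = 0.8765; α₂ = α₁·K2/[H⁺] = 0.1182
α₁ + 2α₂ = 1.1130
CA = 1.1130 × 2.42 = 2.69 mmol/kg

CA = 2.69 mmol/kg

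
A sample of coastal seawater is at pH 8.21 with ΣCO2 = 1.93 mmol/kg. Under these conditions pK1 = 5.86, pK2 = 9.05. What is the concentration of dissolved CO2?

[CO2*] = 7.50 μmol/kg

α₀ = 1 / (1 + K1/[H⁺] + K1K2/[H⁺]²) = 1 / (1 + 10^+2.35 + 10^+1.51)
   = 1 / (1 + 223.87 + 32.359) = 1/257.23 = 0.003888
[CO2*] = α₀ × DIC = 0.003888 × 1.93 = 0.00750 mmol/kg = 7.50 μmol/kg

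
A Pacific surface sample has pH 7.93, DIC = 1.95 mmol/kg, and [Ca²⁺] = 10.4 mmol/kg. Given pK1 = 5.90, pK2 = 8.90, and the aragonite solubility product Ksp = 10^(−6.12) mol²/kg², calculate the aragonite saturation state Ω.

Ω = 2.57

α₂ = 1 / (1 + [H⁺]/K2 + [H⁺]²/(K1K2)) = 1 / (1 + 10^+0.97 + 10^-1.06)
   = 1 / (1 + 9.3325 + 0.087096) = 1/10.420 = 0.09597
[CO3²⁻] = α₂ × DIC = 0.09597 × 1.95 = 0.1871 mmol/kg
Ksp = 10^(−6.12) = 7.586×10^-7
Ω = [Ca²⁺][CO3²⁻]/Ksp = (10.4×10^-3)(1.871×10^-4) / 7.586×10^-7 = 2.57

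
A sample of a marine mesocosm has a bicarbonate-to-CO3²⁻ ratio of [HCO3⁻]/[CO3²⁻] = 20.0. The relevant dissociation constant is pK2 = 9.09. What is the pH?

From K2 = [H⁺][CO3²⁻]/[HCO3⁻]:  pH = pK2 − log₁₀([HCO3⁻]/[CO3²⁻])
log₁₀(20.0) = +1.301
pH = 9.09 − (+1.301) = 7.79

pH = 7.79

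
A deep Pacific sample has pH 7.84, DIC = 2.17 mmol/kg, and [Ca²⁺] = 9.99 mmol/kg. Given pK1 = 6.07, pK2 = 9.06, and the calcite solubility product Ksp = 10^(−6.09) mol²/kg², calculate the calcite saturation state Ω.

α₂ = 1 / (1 + [H⁺]/K2 + [H⁺]²/(K1K2)) = 1 / (1 + 10^+1.22 + 10^-0.55)
   = 1 / (1 + 16.596 + 0.28184) = 1/17.878 = 0.05594
[CO3²⁻] = α₂ × DIC = 0.05594 × 2.17 = 0.1214 mmol/kg
Ksp = 10^(−6.09) = 8.128×10^-7
Ω = [Ca²⁺][CO3²⁻]/Ksp = (9.99×10^-3)(1.214×10^-4) / 8.128×10^-7 = 1.49

Ω = 1.49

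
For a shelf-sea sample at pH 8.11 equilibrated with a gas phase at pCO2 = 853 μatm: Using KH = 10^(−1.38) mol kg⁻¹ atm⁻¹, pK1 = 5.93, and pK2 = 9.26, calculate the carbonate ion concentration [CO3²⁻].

[CO2*] = KH · pCO2 = 10^(−1.38) × 853×10^-6 = 3.556×10^-5 mol/kg
α₀ = 1/(1 + K1/[H⁺] + K1K2/[H⁺]²) = 1/(1 + 10^+2.18 + 10^+1.03) = 0.006132
DIC = [CO2*]/α₀ = 3.556×10^-5 / 0.006132 = 5.799 mmol/kg
[CO3²⁻] = α₂·DIC; α₂ = 0.06571, so [CO3²⁻] = 0.06571 × 5.799 = 0.381 mmol/kg

[CO3²⁻] = 0.381 mmol/kg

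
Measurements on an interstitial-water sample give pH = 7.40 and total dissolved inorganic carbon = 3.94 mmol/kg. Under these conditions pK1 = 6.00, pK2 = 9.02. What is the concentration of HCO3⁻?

[HCO3⁻] = 3.70 mmol/kg

α₁ = 1 / (1 + [H⁺]/K1 + K2/[H⁺]) = 1 / (1 + 10^-1.40 + 10^-1.62)
   = 1 / (1 + 0.039811 + 0.023988) = 1/1.0638 = 0.9400
[HCO3⁻] = α₁ × DIC = 0.9400 × 3.94 = 3.70 mmol/kg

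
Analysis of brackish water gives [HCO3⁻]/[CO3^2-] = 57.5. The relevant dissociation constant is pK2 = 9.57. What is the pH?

pH = 7.81

From K2 = [H⁺][CO3^2-]/[HCO3⁻]:  pH = pK2 − log₁₀([HCO3⁻]/[CO3^2-])
log₁₀(57.5) = +1.760
pH = 9.57 − (+1.760) = 7.81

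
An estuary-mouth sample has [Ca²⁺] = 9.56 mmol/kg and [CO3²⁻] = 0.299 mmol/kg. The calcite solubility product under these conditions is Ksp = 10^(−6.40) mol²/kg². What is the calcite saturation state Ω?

Ksp = 10^(−6.40) = 3.981×10^-7
Ω = [Ca²⁺][CO3²⁻]/Ksp = (9.56×10^-3)(0.299×10^-3) / 3.981×10^-7 = 7.18

Ω = 7.18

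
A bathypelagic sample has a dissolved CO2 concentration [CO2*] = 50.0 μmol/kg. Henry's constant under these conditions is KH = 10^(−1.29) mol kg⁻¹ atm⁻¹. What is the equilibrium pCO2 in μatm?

KH = 10^(−1.29) = 5.129×10^-2 mol kg⁻¹ atm⁻¹
pCO2 = [CO2*]/KH = 50.0×10^-6 / 5.129×10^-2 = 9.75×10^-4 atm = 975 μatm

pCO2 = 975 μatm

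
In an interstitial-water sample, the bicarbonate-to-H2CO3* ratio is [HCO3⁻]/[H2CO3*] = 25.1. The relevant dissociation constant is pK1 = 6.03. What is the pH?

pH = 7.43

From K1 = [H⁺][HCO3⁻]/[H2CO3*]:  pH = pK1 + log₁₀([HCO3⁻]/[H2CO3*])
log₁₀(25.1) = +1.400
pH = 6.03 + (+1.400) = 7.43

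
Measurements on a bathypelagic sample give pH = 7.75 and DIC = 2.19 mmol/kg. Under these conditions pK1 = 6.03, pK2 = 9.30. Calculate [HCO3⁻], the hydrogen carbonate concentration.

α₁ = 1 / (1 + [H⁺]/K1 + K2/[H⁺]) = 1 / (1 + 10^-1.72 + 10^-1.55)
   = 1 / (1 + 0.019055 + 0.028184) = 1/1.0472 = 0.9549
[HCO3⁻] = α₁ × DIC = 0.9549 × 2.19 = 2.09 mmol/kg

[HCO3⁻] = 2.09 mmol/kg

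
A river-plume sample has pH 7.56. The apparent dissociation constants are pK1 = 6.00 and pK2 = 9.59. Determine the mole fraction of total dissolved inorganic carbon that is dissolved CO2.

α₀ = 0.0266

α₀ = 1 / (1 + K1/[H⁺] + K1K2/[H⁺]²) = 1 / (1 + 10^+1.56 + 10^-0.47)
   = 1 / (1 + 36.308 + 0.33884) = 1/37.647 = 0.02656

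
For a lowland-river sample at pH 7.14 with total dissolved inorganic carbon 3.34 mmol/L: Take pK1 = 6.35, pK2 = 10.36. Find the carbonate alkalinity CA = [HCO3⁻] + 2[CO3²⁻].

CA = 2.88 mmol/L

CA = [HCO3⁻] + 2[CO3²⁻] = (α₁ + 2α₂)·DIC
At pH 7.14: [H⁺]/K1 = 10^-0.79 = 0.16218, K2/[H⁺] = 10^-3.22 = 0.00060256
α₁ = 1/(1 + 0.16218 + 0.00060256) = 1/1.1628 = 0.8600; α₂ = α₁·K2/[H⁺] = 0.0005182
α₁ + 2α₂ = 0.8610
CA = 0.8610 × 3.34 = 2.88 mmol/L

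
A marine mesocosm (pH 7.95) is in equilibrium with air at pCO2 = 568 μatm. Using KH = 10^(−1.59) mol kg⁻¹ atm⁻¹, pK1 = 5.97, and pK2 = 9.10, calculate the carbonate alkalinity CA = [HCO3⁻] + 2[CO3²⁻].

[CO2*] = KH · pCO2 = 10^(−1.59) × 568×10^-6 = 1.460×10^-5 mol/kg
α₀ = 1/(1 + K1/[H⁺] + K1K2/[H⁺]²) = 1/(1 + 10^+1.98 + 10^+0.83) = 0.009684
DIC = [CO2*]/α₀ = 1.460×10^-5 / 0.009684 = 1.508 mmol/kg
CA = (α₁ + 2α₂)·DIC = (0.9248 + 2×0.06547) × 1.508 = 1.59 mmol/kg

CA = 1.59 mmol/kg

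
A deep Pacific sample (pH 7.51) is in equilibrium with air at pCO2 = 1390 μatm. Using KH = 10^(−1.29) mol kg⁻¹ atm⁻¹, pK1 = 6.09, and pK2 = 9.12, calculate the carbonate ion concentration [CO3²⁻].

[CO2*] = KH · pCO2 = 10^(−1.29) × 1390×10^-6 = 7.129×10^-5 mol/kg
α₀ = 1/(1 + K1/[H⁺] + K1K2/[H⁺]²) = 1/(1 + 10^+1.42 + 10^-0.19) = 0.03578
DIC = [CO2*]/α₀ = 7.129×10^-5 / 0.03578 = 1.992 mmol/kg
[CO3²⁻] = α₂·DIC; α₂ = 0.02310, so [CO3²⁻] = 0.02310 × 1.992 = 0.0460 mmol/kg

[CO3²⁻] = 0.0460 mmol/kg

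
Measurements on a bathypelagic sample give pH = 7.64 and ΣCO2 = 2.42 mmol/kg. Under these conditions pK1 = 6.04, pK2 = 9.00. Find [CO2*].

α₀ = 1 / (1 + K1/[H⁺] + K1K2/[H⁺]²) = 1 / (1 + 10^+1.60 + 10^+0.24)
   = 1 / (1 + 39.811 + 1.7378) = 1/42.549 = 0.02350
[CO2*] = α₀ × DIC = 0.02350 × 2.42 = 0.0569 mmol/kg

[CO2*] = 0.0569 mmol/kg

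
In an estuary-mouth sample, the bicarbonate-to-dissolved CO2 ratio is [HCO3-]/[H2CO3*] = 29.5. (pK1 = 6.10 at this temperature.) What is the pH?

From K1 = [H⁺][HCO3-]/[H2CO3*]:  pH = pK1 + log₁₀([HCO3-]/[H2CO3*])
log₁₀(29.5) = +1.470
pH = 6.10 + (+1.470) = 7.57

pH = 7.57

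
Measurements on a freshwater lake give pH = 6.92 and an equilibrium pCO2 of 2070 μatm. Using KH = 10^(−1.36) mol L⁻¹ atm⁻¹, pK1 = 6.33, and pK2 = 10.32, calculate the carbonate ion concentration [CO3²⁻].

[CO2*] = KH · pCO2 = 10^(−1.36) × 2070×10^-6 = 9.036×10^-5 mol/L
α₀ = 1/(1 + K1/[H⁺] + K1K2/[H⁺]²) = 1/(1 + 10^+0.59 + 10^-2.81) = 0.2044
DIC = [CO2*]/α₀ = 9.036×10^-5 / 0.2044 = 0.4420 mmol/L
[CO3²⁻] = α₂·DIC; α₂ = 0.0003166, so [CO3²⁻] = 0.0003166 × 0.4420 = 0.000140 mmol/L = 0.140 μmol/L

[CO3²⁻] = 0.140 μmol/L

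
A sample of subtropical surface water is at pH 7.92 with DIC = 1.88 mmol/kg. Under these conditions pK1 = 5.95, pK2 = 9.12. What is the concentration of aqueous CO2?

α₀ = 1 / (1 + K1/[H⁺] + K1K2/[H⁺]²) = 1 / (1 + 10^+1.97 + 10^+0.77)
   = 1 / (1 + 93.325 + 5.8884) = 1/100.21 = 0.009979
[CO2*] = α₀ × DIC = 0.009979 × 1.88 = 0.0188 mmol/kg = 18.8 μmol/kg

[CO2*] = 18.8 μmol/kg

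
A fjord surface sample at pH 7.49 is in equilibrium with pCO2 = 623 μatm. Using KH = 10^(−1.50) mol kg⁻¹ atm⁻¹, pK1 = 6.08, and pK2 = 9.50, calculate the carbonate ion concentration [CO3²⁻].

[CO3²⁻] = 4.95 μmol/kg

[CO2*] = KH · pCO2 = 10^(−1.50) × 623×10^-6 = 1.970×10^-5 mol/kg
α₀ = 1/(1 + K1/[H⁺] + K1K2/[H⁺]²) = 1/(1 + 10^+1.41 + 10^-0.60) = 0.03710
DIC = [CO2*]/α₀ = 1.970×10^-5 / 0.03710 = 0.5310 mmol/kg
[CO3²⁻] = α₂·DIC; α₂ = 0.009319, so [CO3²⁻] = 0.009319 × 0.5310 = 0.00495 mmol/kg = 4.95 μmol/kg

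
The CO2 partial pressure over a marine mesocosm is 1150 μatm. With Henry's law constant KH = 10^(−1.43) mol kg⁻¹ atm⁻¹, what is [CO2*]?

KH = 10^(−1.43) = 3.715×10^-2 mol kg⁻¹ atm⁻¹
[CO2*] = KH · pCO2 = 3.715×10^-2 × 1150×10^-6 atm = 4.27×10^-5 mol/kg

[CO2*] = 42.7 μmol/kg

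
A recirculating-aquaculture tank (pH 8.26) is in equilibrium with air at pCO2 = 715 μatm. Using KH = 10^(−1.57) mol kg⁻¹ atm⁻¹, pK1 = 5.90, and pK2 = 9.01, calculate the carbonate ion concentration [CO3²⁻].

[CO2*] = KH · pCO2 = 10^(−1.57) × 715×10^-6 = 1.924×10^-5 mol/kg
α₀ = 1/(1 + K1/[H⁺] + K1K2/[H⁺]²) = 1/(1 + 10^+2.36 + 10^+1.61) = 0.003692
DIC = [CO2*]/α₀ = 1.924×10^-5 / 0.003692 = 5.212 mmol/kg
[CO3²⁻] = α₂·DIC; α₂ = 0.1504, so [CO3²⁻] = 0.1504 × 5.212 = 0.784 mmol/kg

[CO3²⁻] = 0.784 mmol/kg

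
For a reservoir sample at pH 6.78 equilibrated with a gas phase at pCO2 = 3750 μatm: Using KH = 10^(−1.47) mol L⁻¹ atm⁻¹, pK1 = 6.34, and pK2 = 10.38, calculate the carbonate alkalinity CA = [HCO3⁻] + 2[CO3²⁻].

CA = 0.350 mmol/L

[CO2*] = KH · pCO2 = 10^(−1.47) × 3750×10^-6 = 1.271×10^-4 mol/L
α₀ = 1/(1 + K1/[H⁺] + K1K2/[H⁺]²) = 1/(1 + 10^+0.44 + 10^-3.16) = 0.2663
DIC = [CO2*]/α₀ = 1.271×10^-4 / 0.2663 = 0.4771 mmol/L
CA = (α₁ + 2α₂)·DIC = (0.7335 + 2×0.0001842) × 0.4771 = 0.350 mmol/L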